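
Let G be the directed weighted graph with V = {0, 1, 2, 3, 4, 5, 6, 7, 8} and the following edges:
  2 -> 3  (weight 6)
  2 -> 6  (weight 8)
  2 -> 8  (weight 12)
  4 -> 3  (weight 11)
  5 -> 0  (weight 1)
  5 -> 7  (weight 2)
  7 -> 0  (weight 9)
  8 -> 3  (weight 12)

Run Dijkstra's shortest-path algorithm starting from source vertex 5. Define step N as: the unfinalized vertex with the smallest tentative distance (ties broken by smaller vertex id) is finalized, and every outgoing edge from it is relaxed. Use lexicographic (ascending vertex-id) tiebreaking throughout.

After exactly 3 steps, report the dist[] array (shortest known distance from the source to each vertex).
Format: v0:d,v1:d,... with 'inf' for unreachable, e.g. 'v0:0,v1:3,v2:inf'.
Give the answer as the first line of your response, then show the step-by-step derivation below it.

v0:1,v1:inf,v2:inf,v3:inf,v4:inf,v5:0,v6:inf,v7:2,v8:inf

step 1: dist = v0:1,v1:inf,v2:inf,v3:inf,v4:inf,v5:0,v6:inf,v7:2,v8:inf
step 2: dist = v0:1,v1:inf,v2:inf,v3:inf,v4:inf,v5:0,v6:inf,v7:2,v8:inf
step 3: dist = v0:1,v1:inf,v2:inf,v3:inf,v4:inf,v5:0,v6:inf,v7:2,v8:inf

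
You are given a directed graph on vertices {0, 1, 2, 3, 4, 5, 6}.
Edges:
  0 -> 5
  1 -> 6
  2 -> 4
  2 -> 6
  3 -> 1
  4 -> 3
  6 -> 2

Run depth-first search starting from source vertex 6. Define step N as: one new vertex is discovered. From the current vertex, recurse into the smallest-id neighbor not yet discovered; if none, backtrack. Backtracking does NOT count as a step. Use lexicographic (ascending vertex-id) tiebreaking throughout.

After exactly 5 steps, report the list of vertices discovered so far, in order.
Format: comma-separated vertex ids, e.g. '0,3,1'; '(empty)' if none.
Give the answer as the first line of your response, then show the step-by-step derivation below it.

6,2,4,3,1

step 1: discover 6; path=6; order=6
step 2: discover 2; path=6>2; order=6,2
step 3: discover 4; path=6>2>4; order=6,2,4
step 4: discover 3; path=6>2>4>3; order=6,2,4,3
step 5: discover 1; path=6>2>4>3>1; order=6,2,4,3,1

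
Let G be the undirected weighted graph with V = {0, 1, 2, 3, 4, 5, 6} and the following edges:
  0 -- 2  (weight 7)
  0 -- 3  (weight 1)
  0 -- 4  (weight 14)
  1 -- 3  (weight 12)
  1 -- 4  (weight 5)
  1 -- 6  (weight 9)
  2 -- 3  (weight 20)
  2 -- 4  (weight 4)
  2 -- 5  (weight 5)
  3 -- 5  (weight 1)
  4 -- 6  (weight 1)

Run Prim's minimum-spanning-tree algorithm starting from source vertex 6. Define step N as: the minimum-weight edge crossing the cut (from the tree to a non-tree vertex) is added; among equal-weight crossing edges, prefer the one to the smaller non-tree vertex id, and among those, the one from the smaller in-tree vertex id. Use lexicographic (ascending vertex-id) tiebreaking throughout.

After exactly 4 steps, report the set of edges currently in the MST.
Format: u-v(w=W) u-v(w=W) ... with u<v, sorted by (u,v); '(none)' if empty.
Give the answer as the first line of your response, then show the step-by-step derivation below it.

1-4(w=5) 2-4(w=4) 2-5(w=5) 4-6(w=1)

step 1: add edge 4-6 (w=1); MST = {4-6(w=1)}
step 2: add edge 2-4 (w=4); MST = {2-4(w=4) 4-6(w=1)}
step 3: add edge 1-4 (w=5); MST = {1-4(w=5) 2-4(w=4) 4-6(w=1)}
step 4: add edge 2-5 (w=5); MST = {1-4(w=5) 2-4(w=4) 2-5(w=5) 4-6(w=1)}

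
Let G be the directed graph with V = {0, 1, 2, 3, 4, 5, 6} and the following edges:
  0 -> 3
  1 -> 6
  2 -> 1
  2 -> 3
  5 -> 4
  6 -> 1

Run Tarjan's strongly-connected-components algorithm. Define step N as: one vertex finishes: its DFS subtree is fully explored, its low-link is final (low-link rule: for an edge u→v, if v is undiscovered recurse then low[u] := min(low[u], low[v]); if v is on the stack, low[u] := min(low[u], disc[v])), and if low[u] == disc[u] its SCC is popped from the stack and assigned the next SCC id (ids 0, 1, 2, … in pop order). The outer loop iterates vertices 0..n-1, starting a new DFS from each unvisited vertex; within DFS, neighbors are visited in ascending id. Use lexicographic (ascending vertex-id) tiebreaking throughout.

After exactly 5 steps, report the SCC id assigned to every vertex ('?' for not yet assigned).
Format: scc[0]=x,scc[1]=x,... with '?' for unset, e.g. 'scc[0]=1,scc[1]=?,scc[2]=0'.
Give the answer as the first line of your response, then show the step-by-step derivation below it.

scc[0]=1,scc[1]=2,scc[2]=3,scc[3]=0,scc[4]=?,scc[5]=?,scc[6]=2

step 1: low=(low[0]=0,low[1]=?,low[2]=?,low[3]=1,low[4]=?,low[5]=?,low[6]=?); scc=(scc[0]=?,scc[1]=?,scc[2]=?,scc[3]=0,scc[4]=?,scc[5]=?,scc[6]=?)
step 2: low=(low[0]=0,low[1]=?,low[2]=?,low[3]=1,low[4]=?,low[5]=?,low[6]=?); scc=(scc[0]=1,scc[1]=?,scc[2]=?,scc[3]=0,scc[4]=?,scc[5]=?,scc[6]=?)
step 3: low=(low[0]=0,low[1]=2,low[2]=?,low[3]=1,low[4]=?,low[5]=?,low[6]=2); scc=(scc[0]=1,scc[1]=?,scc[2]=?,scc[3]=0,scc[4]=?,scc[5]=?,scc[6]=?)
step 4: low=(low[0]=0,low[1]=2,low[2]=?,low[3]=1,low[4]=?,low[5]=?,low[6]=2); scc=(scc[0]=1,scc[1]=2,scc[2]=?,scc[3]=0,scc[4]=?,scc[5]=?,scc[6]=2)
step 5: low=(low[0]=0,low[1]=2,low[2]=4,low[3]=1,low[4]=?,low[5]=?,low[6]=2); scc=(scc[0]=1,scc[1]=2,scc[2]=3,scc[3]=0,scc[4]=?,scc[5]=?,scc[6]=2)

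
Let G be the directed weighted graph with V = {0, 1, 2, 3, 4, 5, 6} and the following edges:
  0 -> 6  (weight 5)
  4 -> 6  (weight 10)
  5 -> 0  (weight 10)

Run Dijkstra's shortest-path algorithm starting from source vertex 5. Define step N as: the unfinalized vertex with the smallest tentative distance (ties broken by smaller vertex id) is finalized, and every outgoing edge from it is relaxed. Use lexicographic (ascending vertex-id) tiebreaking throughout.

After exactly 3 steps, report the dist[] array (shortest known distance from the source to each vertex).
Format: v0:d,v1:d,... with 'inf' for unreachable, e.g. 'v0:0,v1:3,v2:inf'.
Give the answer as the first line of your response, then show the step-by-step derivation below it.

v0:10,v1:inf,v2:inf,v3:inf,v4:inf,v5:0,v6:15

step 1: dist = v0:10,v1:inf,v2:inf,v3:inf,v4:inf,v5:0,v6:inf
step 2: dist = v0:10,v1:inf,v2:inf,v3:inf,v4:inf,v5:0,v6:15
step 3: dist = v0:10,v1:inf,v2:inf,v3:inf,v4:inf,v5:0,v6:15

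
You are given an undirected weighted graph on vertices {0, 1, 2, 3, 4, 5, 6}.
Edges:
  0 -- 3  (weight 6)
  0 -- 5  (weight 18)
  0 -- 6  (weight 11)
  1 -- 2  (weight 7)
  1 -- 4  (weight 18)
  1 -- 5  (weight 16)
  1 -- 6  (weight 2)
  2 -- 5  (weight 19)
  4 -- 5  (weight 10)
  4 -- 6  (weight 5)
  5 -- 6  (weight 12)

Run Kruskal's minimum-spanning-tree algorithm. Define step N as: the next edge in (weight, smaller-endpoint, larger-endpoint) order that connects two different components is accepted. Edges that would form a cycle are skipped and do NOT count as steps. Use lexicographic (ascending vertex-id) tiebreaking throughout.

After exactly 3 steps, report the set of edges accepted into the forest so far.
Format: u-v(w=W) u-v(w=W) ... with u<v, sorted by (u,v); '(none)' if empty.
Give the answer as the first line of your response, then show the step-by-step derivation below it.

0-3(w=6) 1-6(w=2) 4-6(w=5)

step 1: add edge 1-6 (w=2); MST = {1-6(w=2)}
step 2: add edge 4-6 (w=5); MST = {1-6(w=2) 4-6(w=5)}
step 3: add edge 0-3 (w=6); MST = {0-3(w=6) 1-6(w=2) 4-6(w=5)}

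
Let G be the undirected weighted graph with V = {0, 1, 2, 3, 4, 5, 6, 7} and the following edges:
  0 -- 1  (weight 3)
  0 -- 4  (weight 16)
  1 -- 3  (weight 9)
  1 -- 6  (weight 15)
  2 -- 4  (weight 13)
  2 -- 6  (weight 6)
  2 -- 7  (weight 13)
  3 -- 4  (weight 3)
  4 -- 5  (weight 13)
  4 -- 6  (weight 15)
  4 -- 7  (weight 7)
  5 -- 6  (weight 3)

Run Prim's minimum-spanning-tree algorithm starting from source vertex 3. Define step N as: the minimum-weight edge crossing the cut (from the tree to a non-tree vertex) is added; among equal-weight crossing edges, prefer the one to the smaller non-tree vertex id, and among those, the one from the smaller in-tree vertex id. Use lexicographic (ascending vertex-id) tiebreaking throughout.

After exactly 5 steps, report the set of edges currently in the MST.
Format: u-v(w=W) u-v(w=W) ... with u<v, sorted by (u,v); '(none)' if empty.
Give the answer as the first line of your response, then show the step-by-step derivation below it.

0-1(w=3) 1-3(w=9) 2-4(w=13) 3-4(w=3) 4-7(w=7)

step 1: add edge 3-4 (w=3); MST = {3-4(w=3)}
step 2: add edge 4-7 (w=7); MST = {3-4(w=3) 4-7(w=7)}
step 3: add edge 1-3 (w=9); MST = {1-3(w=9) 3-4(w=3) 4-7(w=7)}
step 4: add edge 0-1 (w=3); MST = {0-1(w=3) 1-3(w=9) 3-4(w=3) 4-7(w=7)}
step 5: add edge 2-4 (w=13); MST = {0-1(w=3) 1-3(w=9) 2-4(w=13) 3-4(w=3) 4-7(w=7)}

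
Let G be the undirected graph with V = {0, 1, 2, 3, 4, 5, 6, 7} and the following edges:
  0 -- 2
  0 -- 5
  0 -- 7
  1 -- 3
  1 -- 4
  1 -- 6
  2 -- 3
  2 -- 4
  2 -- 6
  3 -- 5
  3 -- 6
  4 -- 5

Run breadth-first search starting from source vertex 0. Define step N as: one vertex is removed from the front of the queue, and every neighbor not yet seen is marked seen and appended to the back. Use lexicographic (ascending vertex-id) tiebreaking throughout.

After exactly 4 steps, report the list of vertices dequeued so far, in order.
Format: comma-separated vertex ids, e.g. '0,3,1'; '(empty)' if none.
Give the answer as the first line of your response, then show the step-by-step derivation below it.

0,2,5,7

step 1: dequeue 0; queue=[2,5,7]; order=0
step 2: dequeue 2; queue=[5,7,3,4,6]; order=0,2
step 3: dequeue 5; queue=[7,3,4,6]; order=0,2,5
step 4: dequeue 7; queue=[3,4,6]; order=0,2,5,7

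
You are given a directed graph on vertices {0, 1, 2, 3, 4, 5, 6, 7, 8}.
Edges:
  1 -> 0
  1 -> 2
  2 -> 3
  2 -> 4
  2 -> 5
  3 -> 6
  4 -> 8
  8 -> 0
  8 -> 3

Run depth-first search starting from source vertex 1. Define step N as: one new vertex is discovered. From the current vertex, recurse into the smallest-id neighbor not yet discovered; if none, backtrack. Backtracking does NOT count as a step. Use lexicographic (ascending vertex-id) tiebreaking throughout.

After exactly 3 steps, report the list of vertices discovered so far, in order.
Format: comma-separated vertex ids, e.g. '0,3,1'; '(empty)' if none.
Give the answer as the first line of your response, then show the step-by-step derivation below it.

1,0,2

step 1: discover 1; path=1; order=1
step 2: discover 0; path=1>0; order=1,0
step 3: discover 2; path=1>2; order=1,0,2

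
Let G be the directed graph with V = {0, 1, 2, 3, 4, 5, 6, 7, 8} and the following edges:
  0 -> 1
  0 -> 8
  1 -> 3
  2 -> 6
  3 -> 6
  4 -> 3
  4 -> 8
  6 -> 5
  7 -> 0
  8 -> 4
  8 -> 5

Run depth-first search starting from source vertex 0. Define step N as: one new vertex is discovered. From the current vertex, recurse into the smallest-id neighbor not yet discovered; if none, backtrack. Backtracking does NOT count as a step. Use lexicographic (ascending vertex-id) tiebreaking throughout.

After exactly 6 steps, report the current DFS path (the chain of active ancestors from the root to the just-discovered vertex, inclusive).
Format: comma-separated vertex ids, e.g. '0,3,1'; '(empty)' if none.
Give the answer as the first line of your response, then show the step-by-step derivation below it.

0,8

step 1: discover 0; path=0; order=0
step 2: discover 1; path=0>1; order=0,1
step 3: discover 3; path=0>1>3; order=0,1,3
step 4: discover 6; path=0>1>3>6; order=0,1,3,6
step 5: discover 5; path=0>1>3>6>5; order=0,1,3,6,5
step 6: discover 8; path=0>8; order=0,1,3,6,5,8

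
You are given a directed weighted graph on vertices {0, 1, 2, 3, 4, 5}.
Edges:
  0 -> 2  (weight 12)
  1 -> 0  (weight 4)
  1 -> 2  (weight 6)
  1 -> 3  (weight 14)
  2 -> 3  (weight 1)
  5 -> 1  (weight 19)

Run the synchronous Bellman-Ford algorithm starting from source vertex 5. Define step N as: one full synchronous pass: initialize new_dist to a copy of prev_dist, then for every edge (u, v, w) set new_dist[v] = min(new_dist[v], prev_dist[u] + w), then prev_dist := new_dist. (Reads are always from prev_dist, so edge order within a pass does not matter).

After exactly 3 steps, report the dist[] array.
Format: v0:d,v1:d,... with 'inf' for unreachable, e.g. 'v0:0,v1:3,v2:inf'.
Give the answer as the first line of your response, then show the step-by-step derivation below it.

v0:23,v1:19,v2:25,v3:26,v4:inf,v5:0

step 1: dist = v0:inf,v1:19,v2:inf,v3:inf,v4:inf,v5:0
step 2: dist = v0:23,v1:19,v2:25,v3:33,v4:inf,v5:0
step 3: dist = v0:23,v1:19,v2:25,v3:26,v4:inf,v5:0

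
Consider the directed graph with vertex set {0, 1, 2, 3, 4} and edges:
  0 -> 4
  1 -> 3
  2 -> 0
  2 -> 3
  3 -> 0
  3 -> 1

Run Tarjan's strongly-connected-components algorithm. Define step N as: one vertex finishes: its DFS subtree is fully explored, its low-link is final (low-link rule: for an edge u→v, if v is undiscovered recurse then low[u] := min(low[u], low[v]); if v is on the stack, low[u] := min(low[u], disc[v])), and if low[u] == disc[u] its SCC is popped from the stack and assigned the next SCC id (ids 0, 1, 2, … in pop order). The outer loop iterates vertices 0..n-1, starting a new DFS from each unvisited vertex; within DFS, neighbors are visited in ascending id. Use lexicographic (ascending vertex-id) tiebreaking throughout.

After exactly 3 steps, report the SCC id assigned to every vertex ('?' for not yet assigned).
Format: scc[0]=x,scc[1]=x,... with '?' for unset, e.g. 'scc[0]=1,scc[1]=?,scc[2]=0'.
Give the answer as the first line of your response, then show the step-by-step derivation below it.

scc[0]=1,scc[1]=?,scc[2]=?,scc[3]=?,scc[4]=0

step 1: low=(low[0]=0,low[1]=?,low[2]=?,low[3]=?,low[4]=1); scc=(scc[0]=?,scc[1]=?,scc[2]=?,scc[3]=?,scc[4]=0)
step 2: low=(low[0]=0,low[1]=?,low[2]=?,low[3]=?,low[4]=1); scc=(scc[0]=1,scc[1]=?,scc[2]=?,scc[3]=?,scc[4]=0)
step 3: low=(low[0]=0,low[1]=2,low[2]=?,low[3]=2,low[4]=1); scc=(scc[0]=1,scc[1]=?,scc[2]=?,scc[3]=?,scc[4]=0)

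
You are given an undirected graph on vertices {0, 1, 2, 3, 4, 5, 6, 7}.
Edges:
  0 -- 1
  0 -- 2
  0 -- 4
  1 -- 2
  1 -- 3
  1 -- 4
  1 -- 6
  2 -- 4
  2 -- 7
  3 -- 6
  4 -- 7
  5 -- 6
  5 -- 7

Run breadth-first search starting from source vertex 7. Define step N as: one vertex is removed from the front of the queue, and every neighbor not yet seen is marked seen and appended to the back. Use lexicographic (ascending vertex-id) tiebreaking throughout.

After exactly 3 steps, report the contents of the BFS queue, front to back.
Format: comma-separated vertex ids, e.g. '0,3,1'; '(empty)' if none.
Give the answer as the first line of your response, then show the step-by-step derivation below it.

5,0,1

step 1: dequeue 7; queue=[2,4,5]; order=7
step 2: dequeue 2; queue=[4,5,0,1]; order=7,2
step 3: dequeue 4; queue=[5,0,1]; order=7,2,4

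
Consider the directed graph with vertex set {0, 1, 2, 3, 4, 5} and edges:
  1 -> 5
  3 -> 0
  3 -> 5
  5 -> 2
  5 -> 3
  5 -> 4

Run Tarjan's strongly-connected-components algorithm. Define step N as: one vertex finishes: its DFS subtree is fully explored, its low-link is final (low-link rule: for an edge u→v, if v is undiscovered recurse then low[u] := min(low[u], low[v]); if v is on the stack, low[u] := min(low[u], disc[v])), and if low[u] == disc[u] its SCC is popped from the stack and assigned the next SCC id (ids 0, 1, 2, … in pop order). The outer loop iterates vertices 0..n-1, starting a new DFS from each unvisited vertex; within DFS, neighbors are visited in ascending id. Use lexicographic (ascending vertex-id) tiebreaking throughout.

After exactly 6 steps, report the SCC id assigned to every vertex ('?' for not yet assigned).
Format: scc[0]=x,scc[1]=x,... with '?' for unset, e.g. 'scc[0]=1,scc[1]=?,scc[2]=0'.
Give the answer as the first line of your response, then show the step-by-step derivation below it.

scc[0]=0,scc[1]=4,scc[2]=1,scc[3]=3,scc[4]=2,scc[5]=3

step 1: low=(low[0]=0,low[1]=?,low[2]=?,low[3]=?,low[4]=?,low[5]=?); scc=(scc[0]=0,scc[1]=?,scc[2]=?,scc[3]=?,scc[4]=?,scc[5]=?)
step 2: low=(low[0]=0,low[1]=1,low[2]=3,low[3]=?,low[4]=?,low[5]=2); scc=(scc[0]=0,scc[1]=?,scc[2]=1,scc[3]=?,scc[4]=?,scc[5]=?)
step 3: low=(low[0]=0,low[1]=1,low[2]=3,low[3]=2,low[4]=?,low[5]=2); scc=(scc[0]=0,scc[1]=?,scc[2]=1,scc[3]=?,scc[4]=?,scc[5]=?)
step 4: low=(low[0]=0,low[1]=1,low[2]=3,low[3]=2,low[4]=5,low[5]=2); scc=(scc[0]=0,scc[1]=?,scc[2]=1,scc[3]=?,scc[4]=2,scc[5]=?)
step 5: low=(low[0]=0,low[1]=1,low[2]=3,low[3]=2,low[4]=5,low[5]=2); scc=(scc[0]=0,scc[1]=?,scc[2]=1,scc[3]=3,scc[4]=2,scc[5]=3)
step 6: low=(low[0]=0,low[1]=1,low[2]=3,low[3]=2,low[4]=5,low[5]=2); scc=(scc[0]=0,scc[1]=4,scc[2]=1,scc[3]=3,scc[4]=2,scc[5]=3)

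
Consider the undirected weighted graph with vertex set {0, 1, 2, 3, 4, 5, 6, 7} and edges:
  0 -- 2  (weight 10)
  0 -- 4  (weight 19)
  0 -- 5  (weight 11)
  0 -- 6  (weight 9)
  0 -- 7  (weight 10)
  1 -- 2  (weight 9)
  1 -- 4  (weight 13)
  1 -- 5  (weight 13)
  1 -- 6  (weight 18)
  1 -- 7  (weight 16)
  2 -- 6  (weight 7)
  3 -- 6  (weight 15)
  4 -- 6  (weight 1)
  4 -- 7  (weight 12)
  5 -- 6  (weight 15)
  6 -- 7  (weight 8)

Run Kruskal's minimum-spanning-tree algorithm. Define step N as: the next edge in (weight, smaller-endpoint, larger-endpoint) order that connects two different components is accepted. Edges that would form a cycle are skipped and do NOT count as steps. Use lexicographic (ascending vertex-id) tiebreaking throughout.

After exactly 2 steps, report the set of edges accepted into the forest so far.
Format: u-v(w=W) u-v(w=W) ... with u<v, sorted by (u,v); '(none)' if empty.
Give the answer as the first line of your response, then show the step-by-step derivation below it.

2-6(w=7) 4-6(w=1)

step 1: add edge 4-6 (w=1); MST = {4-6(w=1)}
step 2: add edge 2-6 (w=7); MST = {2-6(w=7) 4-6(w=1)}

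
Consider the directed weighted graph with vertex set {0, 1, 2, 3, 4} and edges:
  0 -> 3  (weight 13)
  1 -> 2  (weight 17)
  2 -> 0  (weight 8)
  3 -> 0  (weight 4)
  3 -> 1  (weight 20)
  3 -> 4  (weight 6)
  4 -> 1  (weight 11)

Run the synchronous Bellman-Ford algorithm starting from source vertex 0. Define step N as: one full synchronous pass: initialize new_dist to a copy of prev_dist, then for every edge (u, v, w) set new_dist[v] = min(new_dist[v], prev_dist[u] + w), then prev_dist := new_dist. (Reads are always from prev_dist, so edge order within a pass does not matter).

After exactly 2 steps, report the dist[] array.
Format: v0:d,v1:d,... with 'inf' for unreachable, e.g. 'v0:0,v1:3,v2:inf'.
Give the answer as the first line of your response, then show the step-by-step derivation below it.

v0:0,v1:33,v2:inf,v3:13,v4:19

step 1: dist = v0:0,v1:inf,v2:inf,v3:13,v4:inf
step 2: dist = v0:0,v1:33,v2:inf,v3:13,v4:19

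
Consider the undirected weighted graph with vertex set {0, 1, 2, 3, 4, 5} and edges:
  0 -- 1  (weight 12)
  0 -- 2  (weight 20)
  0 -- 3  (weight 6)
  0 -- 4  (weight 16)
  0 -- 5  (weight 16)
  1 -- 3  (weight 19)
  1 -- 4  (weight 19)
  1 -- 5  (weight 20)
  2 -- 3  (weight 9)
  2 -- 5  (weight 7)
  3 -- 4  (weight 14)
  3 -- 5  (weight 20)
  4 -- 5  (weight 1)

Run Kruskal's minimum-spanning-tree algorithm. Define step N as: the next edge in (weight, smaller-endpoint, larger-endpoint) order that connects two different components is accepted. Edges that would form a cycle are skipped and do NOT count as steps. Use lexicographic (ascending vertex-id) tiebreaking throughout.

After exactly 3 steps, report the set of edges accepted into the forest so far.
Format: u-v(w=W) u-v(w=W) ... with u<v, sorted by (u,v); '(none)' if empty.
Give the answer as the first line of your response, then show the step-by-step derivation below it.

0-3(w=6) 2-5(w=7) 4-5(w=1)

step 1: add edge 4-5 (w=1); MST = {4-5(w=1)}
step 2: add edge 0-3 (w=6); MST = {0-3(w=6) 4-5(w=1)}
step 3: add edge 2-5 (w=7); MST = {0-3(w=6) 2-5(w=7) 4-5(w=1)}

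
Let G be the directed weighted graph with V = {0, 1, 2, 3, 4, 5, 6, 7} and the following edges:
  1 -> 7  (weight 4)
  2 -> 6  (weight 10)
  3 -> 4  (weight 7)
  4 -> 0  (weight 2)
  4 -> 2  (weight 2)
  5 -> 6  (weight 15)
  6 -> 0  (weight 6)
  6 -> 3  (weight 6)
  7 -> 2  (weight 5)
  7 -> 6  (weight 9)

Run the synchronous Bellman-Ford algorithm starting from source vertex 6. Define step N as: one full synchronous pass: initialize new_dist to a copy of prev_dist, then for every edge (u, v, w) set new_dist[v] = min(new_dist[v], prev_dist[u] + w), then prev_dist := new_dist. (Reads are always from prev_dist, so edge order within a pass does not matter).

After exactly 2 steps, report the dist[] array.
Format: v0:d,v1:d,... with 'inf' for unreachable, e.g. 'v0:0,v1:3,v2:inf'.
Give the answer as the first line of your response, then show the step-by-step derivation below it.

v0:6,v1:inf,v2:inf,v3:6,v4:13,v5:inf,v6:0,v7:inf

step 1: dist = v0:6,v1:inf,v2:inf,v3:6,v4:inf,v5:inf,v6:0,v7:inf
step 2: dist = v0:6,v1:inf,v2:inf,v3:6,v4:13,v5:inf,v6:0,v7:inf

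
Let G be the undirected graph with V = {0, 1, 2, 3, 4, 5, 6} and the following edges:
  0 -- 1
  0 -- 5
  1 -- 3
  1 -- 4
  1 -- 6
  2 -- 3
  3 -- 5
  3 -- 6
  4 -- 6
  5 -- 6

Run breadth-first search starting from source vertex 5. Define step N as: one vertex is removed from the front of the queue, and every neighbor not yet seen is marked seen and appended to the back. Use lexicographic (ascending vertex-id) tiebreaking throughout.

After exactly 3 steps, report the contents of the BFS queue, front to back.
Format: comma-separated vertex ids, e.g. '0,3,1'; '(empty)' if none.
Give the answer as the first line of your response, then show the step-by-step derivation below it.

6,1,2

step 1: dequeue 5; queue=[0,3,6]; order=5
step 2: dequeue 0; queue=[3,6,1]; order=5,0
step 3: dequeue 3; queue=[6,1,2]; order=5,0,3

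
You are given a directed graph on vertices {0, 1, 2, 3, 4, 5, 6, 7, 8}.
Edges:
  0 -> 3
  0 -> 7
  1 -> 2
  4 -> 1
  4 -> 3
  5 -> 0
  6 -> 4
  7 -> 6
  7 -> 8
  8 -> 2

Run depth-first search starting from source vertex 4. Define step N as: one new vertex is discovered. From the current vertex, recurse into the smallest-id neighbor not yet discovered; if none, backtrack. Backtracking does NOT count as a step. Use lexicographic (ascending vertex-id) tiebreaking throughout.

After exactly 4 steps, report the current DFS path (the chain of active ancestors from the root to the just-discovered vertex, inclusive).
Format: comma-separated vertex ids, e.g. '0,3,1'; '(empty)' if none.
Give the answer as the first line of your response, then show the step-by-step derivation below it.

4,3

step 1: discover 4; path=4; order=4
step 2: discover 1; path=4>1; order=4,1
step 3: discover 2; path=4>1>2; order=4,1,2
step 4: discover 3; path=4>3; order=4,1,2,3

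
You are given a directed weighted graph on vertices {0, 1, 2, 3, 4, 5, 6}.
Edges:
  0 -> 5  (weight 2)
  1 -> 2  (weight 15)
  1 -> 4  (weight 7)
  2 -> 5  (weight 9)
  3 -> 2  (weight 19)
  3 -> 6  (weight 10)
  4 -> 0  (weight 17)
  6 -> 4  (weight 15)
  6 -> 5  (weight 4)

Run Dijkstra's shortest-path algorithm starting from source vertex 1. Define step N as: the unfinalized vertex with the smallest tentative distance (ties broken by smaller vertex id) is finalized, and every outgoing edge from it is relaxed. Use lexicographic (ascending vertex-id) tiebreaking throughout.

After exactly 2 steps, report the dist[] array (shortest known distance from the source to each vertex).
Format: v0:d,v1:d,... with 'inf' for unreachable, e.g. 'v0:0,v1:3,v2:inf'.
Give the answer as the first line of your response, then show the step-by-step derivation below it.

v0:24,v1:0,v2:15,v3:inf,v4:7,v5:inf,v6:inf

step 1: dist = v0:inf,v1:0,v2:15,v3:inf,v4:7,v5:inf,v6:inf
step 2: dist = v0:24,v1:0,v2:15,v3:inf,v4:7,v5:inf,v6:inf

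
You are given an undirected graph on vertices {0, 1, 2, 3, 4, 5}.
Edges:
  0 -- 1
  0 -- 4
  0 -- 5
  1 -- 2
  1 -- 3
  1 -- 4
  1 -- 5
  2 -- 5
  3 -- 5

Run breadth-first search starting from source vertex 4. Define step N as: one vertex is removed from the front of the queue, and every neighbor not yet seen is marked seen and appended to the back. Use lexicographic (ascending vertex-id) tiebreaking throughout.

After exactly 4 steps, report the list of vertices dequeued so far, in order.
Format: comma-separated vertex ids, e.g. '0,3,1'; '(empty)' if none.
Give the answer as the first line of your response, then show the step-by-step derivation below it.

4,0,1,5

step 1: dequeue 4; queue=[0,1]; order=4
step 2: dequeue 0; queue=[1,5]; order=4,0
step 3: dequeue 1; queue=[5,2,3]; order=4,0,1
step 4: dequeue 5; queue=[2,3]; order=4,0,1,5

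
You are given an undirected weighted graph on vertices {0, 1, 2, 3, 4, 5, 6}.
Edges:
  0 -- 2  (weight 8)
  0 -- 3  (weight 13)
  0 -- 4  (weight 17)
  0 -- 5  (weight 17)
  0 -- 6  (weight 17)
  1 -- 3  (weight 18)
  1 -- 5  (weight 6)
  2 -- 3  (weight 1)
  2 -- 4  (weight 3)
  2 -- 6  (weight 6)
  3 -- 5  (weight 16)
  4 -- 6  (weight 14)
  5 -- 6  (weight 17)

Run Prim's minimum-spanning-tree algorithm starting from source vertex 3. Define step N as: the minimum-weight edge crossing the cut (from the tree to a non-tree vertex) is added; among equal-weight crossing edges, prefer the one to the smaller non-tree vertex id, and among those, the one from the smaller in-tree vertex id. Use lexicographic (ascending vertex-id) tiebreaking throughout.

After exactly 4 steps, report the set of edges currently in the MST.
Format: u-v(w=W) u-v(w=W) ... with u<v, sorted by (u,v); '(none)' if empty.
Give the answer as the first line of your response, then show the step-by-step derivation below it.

0-2(w=8) 2-3(w=1) 2-4(w=3) 2-6(w=6)

step 1: add edge 2-3 (w=1); MST = {2-3(w=1)}
step 2: add edge 2-4 (w=3); MST = {2-3(w=1) 2-4(w=3)}
step 3: add edge 2-6 (w=6); MST = {2-3(w=1) 2-4(w=3) 2-6(w=6)}
step 4: add edge 0-2 (w=8); MST = {0-2(w=8) 2-3(w=1) 2-4(w=3) 2-6(w=6)}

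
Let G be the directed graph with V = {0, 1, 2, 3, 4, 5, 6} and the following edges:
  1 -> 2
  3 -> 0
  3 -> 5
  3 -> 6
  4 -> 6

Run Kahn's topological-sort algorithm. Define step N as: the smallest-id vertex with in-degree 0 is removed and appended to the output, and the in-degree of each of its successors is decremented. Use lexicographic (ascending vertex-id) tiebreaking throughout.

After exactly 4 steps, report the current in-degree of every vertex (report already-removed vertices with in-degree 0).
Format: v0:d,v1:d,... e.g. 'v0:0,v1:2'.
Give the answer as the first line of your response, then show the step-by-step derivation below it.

v0:0,v1:0,v2:0,v3:0,v4:0,v5:0,v6:1

step 1: output 1; order=[1]; indeg=(1,0,0,0,0,1,2)
step 2: output 2; order=[1,2]; indeg=(1,0,0,0,0,1,2)
step 3: output 3; order=[1,2,3]; indeg=(0,0,0,0,0,0,1)
step 4: output 0; order=[1,2,3,0]; indeg=(0,0,0,0,0,0,1)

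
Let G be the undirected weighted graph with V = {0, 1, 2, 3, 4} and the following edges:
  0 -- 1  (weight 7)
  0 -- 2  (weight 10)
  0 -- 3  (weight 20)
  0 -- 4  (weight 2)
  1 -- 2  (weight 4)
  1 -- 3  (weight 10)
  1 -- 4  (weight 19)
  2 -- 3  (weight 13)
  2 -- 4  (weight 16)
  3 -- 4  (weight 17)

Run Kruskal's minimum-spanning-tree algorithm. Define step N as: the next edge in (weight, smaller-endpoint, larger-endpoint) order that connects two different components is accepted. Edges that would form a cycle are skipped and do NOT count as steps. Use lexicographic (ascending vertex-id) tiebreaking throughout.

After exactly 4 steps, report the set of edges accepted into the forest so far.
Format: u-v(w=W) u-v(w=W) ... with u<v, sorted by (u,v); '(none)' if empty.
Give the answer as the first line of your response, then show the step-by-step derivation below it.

0-1(w=7) 0-4(w=2) 1-2(w=4) 1-3(w=10)

step 1: add edge 0-4 (w=2); MST = {0-4(w=2)}
step 2: add edge 1-2 (w=4); MST = {0-4(w=2) 1-2(w=4)}
step 3: add edge 0-1 (w=7); MST = {0-1(w=7) 0-4(w=2) 1-2(w=4)}
step 4: add edge 1-3 (w=10); MST = {0-1(w=7) 0-4(w=2) 1-2(w=4) 1-3(w=10)}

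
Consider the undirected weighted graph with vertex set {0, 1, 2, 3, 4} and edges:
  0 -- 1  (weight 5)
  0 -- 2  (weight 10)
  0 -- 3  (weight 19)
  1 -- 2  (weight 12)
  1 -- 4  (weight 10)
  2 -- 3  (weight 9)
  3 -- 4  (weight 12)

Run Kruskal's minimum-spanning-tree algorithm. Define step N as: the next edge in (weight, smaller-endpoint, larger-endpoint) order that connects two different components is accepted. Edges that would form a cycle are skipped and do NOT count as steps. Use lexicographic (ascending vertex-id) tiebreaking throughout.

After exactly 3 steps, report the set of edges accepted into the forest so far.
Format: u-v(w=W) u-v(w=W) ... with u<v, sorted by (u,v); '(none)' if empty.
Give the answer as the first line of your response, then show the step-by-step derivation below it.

0-1(w=5) 0-2(w=10) 2-3(w=9)

step 1: add edge 0-1 (w=5); MST = {0-1(w=5)}
step 2: add edge 2-3 (w=9); MST = {0-1(w=5) 2-3(w=9)}
step 3: add edge 0-2 (w=10); MST = {0-1(w=5) 0-2(w=10) 2-3(w=9)}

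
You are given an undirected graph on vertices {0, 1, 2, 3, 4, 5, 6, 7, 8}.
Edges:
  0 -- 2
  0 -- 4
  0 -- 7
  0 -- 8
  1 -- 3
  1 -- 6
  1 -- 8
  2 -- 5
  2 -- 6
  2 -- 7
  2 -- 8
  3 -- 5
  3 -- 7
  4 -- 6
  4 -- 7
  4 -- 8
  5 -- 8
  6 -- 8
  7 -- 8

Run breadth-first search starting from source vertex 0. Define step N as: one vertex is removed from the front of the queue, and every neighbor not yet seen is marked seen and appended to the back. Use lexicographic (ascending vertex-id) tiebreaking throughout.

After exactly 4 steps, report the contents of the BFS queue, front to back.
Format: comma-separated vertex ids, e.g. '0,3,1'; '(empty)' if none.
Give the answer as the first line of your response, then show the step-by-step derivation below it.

8,5,6,3

step 1: dequeue 0; queue=[2,4,7,8]; order=0
step 2: dequeue 2; queue=[4,7,8,5,6]; order=0,2
step 3: dequeue 4; queue=[7,8,5,6]; order=0,2,4
step 4: dequeue 7; queue=[8,5,6,3]; order=0,2,4,7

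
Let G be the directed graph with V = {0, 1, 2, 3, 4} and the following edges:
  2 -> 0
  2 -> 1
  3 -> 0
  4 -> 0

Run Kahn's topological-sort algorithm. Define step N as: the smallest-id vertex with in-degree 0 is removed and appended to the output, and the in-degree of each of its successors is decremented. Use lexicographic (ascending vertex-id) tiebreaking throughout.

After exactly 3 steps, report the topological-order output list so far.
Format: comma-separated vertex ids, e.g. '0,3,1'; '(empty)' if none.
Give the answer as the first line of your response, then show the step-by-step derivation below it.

2,1,3

step 1: output 2; order=[2]; indeg=(2,0,0,0,0)
step 2: output 1; order=[2,1]; indeg=(2,0,0,0,0)
step 3: output 3; order=[2,1,3]; indeg=(1,0,0,0,0)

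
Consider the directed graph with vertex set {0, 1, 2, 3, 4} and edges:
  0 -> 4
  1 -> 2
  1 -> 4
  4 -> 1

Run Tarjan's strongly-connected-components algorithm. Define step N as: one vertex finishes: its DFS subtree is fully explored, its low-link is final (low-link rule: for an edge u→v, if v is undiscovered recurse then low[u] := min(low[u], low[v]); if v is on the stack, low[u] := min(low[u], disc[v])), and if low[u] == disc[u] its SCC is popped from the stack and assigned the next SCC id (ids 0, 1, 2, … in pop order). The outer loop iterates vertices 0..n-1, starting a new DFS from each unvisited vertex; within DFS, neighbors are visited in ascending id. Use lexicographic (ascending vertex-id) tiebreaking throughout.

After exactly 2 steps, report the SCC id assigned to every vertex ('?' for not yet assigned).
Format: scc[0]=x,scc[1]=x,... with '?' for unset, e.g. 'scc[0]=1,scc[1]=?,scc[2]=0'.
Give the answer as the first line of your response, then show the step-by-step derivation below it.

scc[0]=?,scc[1]=?,scc[2]=0,scc[3]=?,scc[4]=?

step 1: low=(low[0]=0,low[1]=2,low[2]=3,low[3]=?,low[4]=1); scc=(scc[0]=?,scc[1]=?,scc[2]=0,scc[3]=?,scc[4]=?)
step 2: low=(low[0]=0,low[1]=1,low[2]=3,low[3]=?,low[4]=1); scc=(scc[0]=?,scc[1]=?,scc[2]=0,scc[3]=?,scc[4]=?)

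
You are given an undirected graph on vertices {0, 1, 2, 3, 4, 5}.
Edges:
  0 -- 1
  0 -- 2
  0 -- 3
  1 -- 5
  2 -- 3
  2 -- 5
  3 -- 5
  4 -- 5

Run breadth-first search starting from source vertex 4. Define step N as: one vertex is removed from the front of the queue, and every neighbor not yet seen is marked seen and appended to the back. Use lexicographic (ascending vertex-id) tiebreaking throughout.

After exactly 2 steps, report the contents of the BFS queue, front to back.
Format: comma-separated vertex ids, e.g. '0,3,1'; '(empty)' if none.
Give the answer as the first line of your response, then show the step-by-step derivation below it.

1,2,3

step 1: dequeue 4; queue=[5]; order=4
step 2: dequeue 5; queue=[1,2,3]; order=4,5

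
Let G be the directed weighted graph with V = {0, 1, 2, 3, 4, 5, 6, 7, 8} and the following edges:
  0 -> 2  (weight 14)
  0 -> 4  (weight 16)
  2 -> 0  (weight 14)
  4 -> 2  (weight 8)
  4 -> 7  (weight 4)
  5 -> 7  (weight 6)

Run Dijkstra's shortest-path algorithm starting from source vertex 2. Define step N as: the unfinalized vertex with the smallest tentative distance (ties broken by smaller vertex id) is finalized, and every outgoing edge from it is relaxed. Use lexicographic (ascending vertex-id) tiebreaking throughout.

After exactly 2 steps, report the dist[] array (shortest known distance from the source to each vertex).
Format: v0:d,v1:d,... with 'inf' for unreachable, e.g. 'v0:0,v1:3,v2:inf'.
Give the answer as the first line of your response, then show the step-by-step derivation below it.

v0:14,v1:inf,v2:0,v3:inf,v4:30,v5:inf,v6:inf,v7:inf,v8:inf

step 1: dist = v0:14,v1:inf,v2:0,v3:inf,v4:inf,v5:inf,v6:inf,v7:inf,v8:inf
step 2: dist = v0:14,v1:inf,v2:0,v3:inf,v4:30,v5:inf,v6:inf,v7:inf,v8:inf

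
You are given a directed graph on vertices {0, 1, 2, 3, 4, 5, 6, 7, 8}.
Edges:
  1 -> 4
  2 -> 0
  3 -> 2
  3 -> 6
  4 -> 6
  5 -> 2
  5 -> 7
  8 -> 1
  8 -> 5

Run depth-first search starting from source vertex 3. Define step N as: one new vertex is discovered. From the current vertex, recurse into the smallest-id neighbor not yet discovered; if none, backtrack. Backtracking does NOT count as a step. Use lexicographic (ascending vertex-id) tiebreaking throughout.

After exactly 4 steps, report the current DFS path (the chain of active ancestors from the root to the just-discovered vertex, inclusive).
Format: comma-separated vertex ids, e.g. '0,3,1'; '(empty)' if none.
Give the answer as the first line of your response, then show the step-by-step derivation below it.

3,6

step 1: discover 3; path=3; order=3
step 2: discover 2; path=3>2; order=3,2
step 3: discover 0; path=3>2>0; order=3,2,0
step 4: discover 6; path=3>6; order=3,2,0,6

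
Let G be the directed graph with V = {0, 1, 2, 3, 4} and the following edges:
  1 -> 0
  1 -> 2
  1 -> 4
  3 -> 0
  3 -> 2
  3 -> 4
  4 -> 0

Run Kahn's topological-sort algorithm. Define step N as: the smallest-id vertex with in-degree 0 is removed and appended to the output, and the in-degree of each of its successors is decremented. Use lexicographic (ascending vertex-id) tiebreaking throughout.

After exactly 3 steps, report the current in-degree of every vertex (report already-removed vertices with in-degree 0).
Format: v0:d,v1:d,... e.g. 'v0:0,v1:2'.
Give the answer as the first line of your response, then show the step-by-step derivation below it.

v0:1,v1:0,v2:0,v3:0,v4:0

step 1: output 1; order=[1]; indeg=(2,0,1,0,1)
step 2: output 3; order=[1,3]; indeg=(1,0,0,0,0)
step 3: output 2; order=[1,3,2]; indeg=(1,0,0,0,0)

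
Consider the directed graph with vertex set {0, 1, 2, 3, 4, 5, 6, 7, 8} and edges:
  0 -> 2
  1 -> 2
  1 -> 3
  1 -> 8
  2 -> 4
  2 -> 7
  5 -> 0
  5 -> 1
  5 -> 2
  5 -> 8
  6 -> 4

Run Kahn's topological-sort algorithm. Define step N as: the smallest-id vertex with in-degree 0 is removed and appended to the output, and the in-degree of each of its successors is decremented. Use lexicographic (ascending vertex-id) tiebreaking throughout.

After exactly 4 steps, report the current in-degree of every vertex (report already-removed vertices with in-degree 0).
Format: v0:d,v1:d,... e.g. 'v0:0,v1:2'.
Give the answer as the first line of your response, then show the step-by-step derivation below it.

v0:0,v1:0,v2:0,v3:0,v4:1,v5:0,v6:0,v7:0,v8:0

step 1: output 5; order=[5]; indeg=(0,0,2,1,2,0,0,1,1)
step 2: output 0; order=[5,0]; indeg=(0,0,1,1,2,0,0,1,1)
step 3: output 1; order=[5,0,1]; indeg=(0,0,0,0,2,0,0,1,0)
step 4: output 2; order=[5,0,1,2]; indeg=(0,0,0,0,1,0,0,0,0)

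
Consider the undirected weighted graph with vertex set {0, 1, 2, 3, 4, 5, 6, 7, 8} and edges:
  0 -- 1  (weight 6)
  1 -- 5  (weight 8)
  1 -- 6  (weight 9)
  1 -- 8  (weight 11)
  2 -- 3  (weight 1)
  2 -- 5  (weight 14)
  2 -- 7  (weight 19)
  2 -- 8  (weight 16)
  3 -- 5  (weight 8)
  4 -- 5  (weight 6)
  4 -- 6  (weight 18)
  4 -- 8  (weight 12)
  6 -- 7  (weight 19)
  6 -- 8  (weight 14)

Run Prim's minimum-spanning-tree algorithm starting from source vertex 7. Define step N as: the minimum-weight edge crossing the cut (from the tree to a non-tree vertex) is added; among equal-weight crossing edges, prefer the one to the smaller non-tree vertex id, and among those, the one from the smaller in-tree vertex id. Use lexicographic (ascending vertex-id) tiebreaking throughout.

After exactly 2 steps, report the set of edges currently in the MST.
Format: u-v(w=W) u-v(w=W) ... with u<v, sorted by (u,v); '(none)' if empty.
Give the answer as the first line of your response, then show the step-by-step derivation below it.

2-3(w=1) 2-7(w=19)

step 1: add edge 2-7 (w=19); MST = {2-7(w=19)}
step 2: add edge 2-3 (w=1); MST = {2-3(w=1) 2-7(w=19)}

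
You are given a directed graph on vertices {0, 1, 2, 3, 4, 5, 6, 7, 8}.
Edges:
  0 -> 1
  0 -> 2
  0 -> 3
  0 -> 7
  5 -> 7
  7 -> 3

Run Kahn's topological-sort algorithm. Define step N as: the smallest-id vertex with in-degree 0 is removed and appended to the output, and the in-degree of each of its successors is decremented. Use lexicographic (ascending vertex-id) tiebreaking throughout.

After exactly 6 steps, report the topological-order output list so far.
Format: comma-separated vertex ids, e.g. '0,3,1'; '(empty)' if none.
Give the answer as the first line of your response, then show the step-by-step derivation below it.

0,1,2,4,5,6

step 1: output 0; order=[0]; indeg=(0,0,0,1,0,0,0,1,0)
step 2: output 1; order=[0,1]; indeg=(0,0,0,1,0,0,0,1,0)
step 3: output 2; order=[0,1,2]; indeg=(0,0,0,1,0,0,0,1,0)
step 4: output 4; order=[0,1,2,4]; indeg=(0,0,0,1,0,0,0,1,0)
step 5: output 5; order=[0,1,2,4,5]; indeg=(0,0,0,1,0,0,0,0,0)
step 6: output 6; order=[0,1,2,4,5,6]; indeg=(0,0,0,1,0,0,0,0,0)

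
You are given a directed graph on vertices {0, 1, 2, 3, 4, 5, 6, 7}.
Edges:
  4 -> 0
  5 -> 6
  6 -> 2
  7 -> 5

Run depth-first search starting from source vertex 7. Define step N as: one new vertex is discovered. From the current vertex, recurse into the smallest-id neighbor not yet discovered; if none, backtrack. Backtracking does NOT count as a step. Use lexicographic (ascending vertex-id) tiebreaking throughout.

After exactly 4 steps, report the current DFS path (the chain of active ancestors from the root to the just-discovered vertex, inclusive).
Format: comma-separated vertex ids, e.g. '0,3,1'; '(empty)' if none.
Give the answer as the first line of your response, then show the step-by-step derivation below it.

7,5,6,2

step 1: discover 7; path=7; order=7
step 2: discover 5; path=7>5; order=7,5
step 3: discover 6; path=7>5>6; order=7,5,6
step 4: discover 2; path=7>5>6>2; order=7,5,6,2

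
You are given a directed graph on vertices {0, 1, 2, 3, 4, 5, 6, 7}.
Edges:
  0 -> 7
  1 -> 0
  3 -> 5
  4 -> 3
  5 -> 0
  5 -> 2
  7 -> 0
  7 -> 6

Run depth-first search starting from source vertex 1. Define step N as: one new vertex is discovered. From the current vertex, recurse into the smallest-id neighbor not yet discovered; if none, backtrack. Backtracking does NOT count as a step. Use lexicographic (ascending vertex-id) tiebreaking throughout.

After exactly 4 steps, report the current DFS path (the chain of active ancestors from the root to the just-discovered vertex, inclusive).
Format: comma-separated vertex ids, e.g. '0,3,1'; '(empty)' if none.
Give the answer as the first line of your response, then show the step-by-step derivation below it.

1,0,7,6

step 1: discover 1; path=1; order=1
step 2: discover 0; path=1>0; order=1,0
step 3: discover 7; path=1>0>7; order=1,0,7
step 4: discover 6; path=1>0>7>6; order=1,0,7,6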